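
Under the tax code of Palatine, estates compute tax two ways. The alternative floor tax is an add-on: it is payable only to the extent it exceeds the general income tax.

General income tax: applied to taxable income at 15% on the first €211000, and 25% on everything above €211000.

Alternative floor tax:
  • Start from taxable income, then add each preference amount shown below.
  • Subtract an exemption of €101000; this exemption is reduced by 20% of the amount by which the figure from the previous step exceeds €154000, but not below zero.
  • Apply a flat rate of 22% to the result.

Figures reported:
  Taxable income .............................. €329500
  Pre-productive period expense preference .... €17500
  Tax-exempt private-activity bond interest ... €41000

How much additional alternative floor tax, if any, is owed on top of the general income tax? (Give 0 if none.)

€12161

Alternative floor tax:
  Adjusted income: €329500 + €17500 + €41000 = €388000
  Exemption: €101000 − 20% × (€388000 − €154000) = €101000 − €46800 = €54200
  Base: €388000 − €54200 = €333800
  €333800 × 22% = €73436

General income tax:
  €211000 × 15% = €31650
  €118500 × 25% = €29625
  → €61275

Excess of alternative floor tax over general income tax: €73436 − €61275 = €12161.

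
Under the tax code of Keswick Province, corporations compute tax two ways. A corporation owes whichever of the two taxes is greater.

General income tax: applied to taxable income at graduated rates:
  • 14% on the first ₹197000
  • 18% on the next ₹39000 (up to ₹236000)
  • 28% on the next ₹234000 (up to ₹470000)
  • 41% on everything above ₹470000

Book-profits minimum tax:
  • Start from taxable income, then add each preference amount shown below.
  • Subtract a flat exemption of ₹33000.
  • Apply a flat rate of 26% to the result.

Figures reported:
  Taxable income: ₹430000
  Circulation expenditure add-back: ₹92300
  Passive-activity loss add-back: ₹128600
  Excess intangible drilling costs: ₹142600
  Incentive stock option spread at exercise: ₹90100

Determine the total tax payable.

Book-profits minimum tax:
  Adjusted income: ₹430000 + ₹92300 + ₹128600 + ₹142600 + ₹90100 = ₹883600
  Less exemption ₹33000 → base ₹850600
  ₹850600 × 26% = ₹221156

General income tax:
  ₹197000 × 14% = ₹27580
  ₹39000 × 18% = ₹7020
  ₹194000 × 28% = ₹54320
  → ₹88920

₹221156 > ₹88920, so the book-profits minimum tax is the binding amount.

₹221156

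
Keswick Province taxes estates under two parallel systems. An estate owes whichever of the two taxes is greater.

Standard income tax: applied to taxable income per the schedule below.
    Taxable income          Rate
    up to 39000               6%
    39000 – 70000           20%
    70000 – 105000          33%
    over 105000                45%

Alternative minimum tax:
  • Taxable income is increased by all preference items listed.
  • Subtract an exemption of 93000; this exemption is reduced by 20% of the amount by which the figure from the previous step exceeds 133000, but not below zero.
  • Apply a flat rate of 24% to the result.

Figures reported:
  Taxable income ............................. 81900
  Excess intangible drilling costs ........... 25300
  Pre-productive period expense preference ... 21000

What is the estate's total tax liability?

12467

Alternative minimum tax:
  Adjusted income: 81900 + 25300 + 21000 = 128200
  Exemption: 128200 ≤ 133000, so full 93000 applies
  Base: 128200 − 93000 = 35200
  35200 × 24% = 8448

Standard income tax:
  39000 × 6% = 2340
  31000 × 20% = 6200
  11900 × 33% = 3927
  → 12467

12467 > 8448, so the standard income tax governs.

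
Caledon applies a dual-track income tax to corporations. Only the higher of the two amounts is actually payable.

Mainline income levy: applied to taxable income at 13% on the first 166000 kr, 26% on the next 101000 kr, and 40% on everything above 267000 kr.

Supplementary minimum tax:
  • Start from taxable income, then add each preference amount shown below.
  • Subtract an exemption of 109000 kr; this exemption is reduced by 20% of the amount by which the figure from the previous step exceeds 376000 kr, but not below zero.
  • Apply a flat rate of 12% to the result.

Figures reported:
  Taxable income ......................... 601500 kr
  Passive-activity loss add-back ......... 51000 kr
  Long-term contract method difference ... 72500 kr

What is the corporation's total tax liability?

181640 kr

Supplementary minimum tax:
  Adjusted income: 601500 kr + 51000 kr + 72500 kr = 725000 kr
  Exemption: 109000 kr − 20% × (725000 kr − 376000 kr) = 109000 kr − 69800 kr = 39200 kr
  Base: 725000 kr − 39200 kr = 685800 kr
  685800 kr × 12% = 82296 kr

Mainline income levy:
  166000 kr × 13% = 21580 kr
  101000 kr × 26% = 26260 kr
  334500 kr × 40% = 133800 kr
  → 181640 kr

181640 kr > 82296 kr, so the mainline income levy governs.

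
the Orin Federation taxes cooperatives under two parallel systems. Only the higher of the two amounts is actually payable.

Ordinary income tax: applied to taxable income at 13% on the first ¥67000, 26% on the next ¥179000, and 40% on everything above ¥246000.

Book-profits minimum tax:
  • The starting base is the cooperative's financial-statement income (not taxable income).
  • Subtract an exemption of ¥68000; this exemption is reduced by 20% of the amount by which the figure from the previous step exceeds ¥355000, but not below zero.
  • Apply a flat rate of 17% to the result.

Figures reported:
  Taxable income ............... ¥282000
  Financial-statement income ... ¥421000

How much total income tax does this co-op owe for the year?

Book-profits minimum tax:
  Base (financial-statement income): ¥421000
  Exemption: ¥68000 − 20% × (¥421000 − ¥355000) = ¥68000 − ¥13200 = ¥54800
  Base: ¥421000 − ¥54800 = ¥366200
  ¥366200 × 17% = ¥62254

Ordinary income tax:
  ¥67000 × 13% = ¥8710
  ¥179000 × 26% = ¥46540
  ¥36000 × 40% = ¥14400
  → ¥69650

¥69650 > ¥62254, so the ordinary income tax governs.

¥69650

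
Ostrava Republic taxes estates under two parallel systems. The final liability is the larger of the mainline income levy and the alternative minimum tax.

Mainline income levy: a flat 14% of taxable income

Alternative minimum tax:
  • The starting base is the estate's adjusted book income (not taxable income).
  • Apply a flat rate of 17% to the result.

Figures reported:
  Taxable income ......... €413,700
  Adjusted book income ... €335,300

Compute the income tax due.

Mainline income levy:
  €413,700 × 14% = €57,918

Alternative minimum tax:
  Base (adjusted book income): €335,300
  €335,300 × 17% = €57,001

€57,918 > €57,001, so the mainline income levy governs.

€57,918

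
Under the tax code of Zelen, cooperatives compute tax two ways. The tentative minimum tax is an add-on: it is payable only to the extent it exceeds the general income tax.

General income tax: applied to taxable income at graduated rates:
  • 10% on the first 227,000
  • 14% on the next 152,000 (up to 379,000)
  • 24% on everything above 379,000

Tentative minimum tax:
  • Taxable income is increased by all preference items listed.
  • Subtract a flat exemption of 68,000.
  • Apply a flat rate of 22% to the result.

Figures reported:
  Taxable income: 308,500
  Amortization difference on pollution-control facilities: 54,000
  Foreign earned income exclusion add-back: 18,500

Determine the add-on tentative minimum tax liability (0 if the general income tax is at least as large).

Tentative minimum tax:
  Adjusted income: 308,500 + 54,000 + 18,500 = 381,000
  Less exemption 68,000 → base 313,000
  313,000 × 22% = 68,860

General income tax:
  227,000 × 10% = 22,700
  81,500 × 14% = 11,410
  → 34,110

Excess of tentative minimum tax over general income tax: 68,860 − 34,110 = 34,750.

34,750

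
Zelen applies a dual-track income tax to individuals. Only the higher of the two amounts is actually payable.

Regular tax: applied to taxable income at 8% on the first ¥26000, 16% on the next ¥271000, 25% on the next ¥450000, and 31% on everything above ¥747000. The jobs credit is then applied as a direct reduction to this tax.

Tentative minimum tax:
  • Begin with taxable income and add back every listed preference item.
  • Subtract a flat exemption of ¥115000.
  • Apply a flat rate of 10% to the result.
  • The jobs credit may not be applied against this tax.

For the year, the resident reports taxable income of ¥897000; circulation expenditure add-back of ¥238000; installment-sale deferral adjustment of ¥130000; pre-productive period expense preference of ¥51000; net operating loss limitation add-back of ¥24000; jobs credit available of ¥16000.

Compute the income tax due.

¥188440

Regular tax:
  ¥26000 × 8% = ¥2080
  ¥271000 × 16% = ¥43360
  ¥450000 × 25% = ¥112500
  ¥150000 × 31% = ¥46500
  → ¥204440
  Less jobs credit ¥16000 → ¥188440

Tentative minimum tax:
  Adjusted income: ¥897000 + ¥238000 + ¥130000 + ¥51000 + ¥24000 = ¥1340000
  Less exemption ¥115000 → base ¥1225000
  ¥1225000 × 10% = ¥122500

¥188440 > ¥122500, so the regular tax governs.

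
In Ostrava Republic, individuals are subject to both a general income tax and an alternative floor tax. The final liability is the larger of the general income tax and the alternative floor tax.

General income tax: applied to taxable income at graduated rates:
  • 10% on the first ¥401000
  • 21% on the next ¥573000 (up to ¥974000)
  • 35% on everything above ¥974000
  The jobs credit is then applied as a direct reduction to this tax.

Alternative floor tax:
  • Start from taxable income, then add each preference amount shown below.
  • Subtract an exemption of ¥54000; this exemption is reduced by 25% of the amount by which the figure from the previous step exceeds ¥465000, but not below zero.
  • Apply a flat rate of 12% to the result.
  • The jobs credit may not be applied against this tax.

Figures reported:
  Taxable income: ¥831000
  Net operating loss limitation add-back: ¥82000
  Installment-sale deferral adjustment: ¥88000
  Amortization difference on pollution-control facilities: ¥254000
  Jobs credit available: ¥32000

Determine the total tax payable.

General income tax:
  ¥401000 × 10% = ¥40100
  ¥430000 × 21% = ¥90300
  → ¥130400
  Less jobs credit ¥32000 → ¥98400

Alternative floor tax:
  Adjusted income: ¥831000 + ¥82000 + ¥88000 + ¥254000 = ¥1255000
  Exemption: 25% × (¥1255000 − ¥465000) = ¥197500 ≥ ¥54000, so the exemption is fully phased out
  Base: ¥1255000 − ¥0 = ¥1255000
  ¥1255000 × 12% = ¥150600

¥150600 > ¥98400, so the alternative floor tax is the binding amount.

¥150600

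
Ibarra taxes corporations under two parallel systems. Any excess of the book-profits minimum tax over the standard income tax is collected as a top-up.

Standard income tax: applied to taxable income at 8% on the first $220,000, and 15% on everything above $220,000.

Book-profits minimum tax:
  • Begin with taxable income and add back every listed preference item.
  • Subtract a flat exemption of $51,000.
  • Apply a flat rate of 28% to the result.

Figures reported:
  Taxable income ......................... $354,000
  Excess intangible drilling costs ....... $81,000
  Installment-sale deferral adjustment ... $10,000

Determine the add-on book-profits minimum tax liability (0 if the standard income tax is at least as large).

Book-profits minimum tax:
  Adjusted income: $354,000 + $81,000 + $10,000 = $445,000
  Less exemption $51,000 → base $394,000
  $394,000 × 28% = $110,320

Standard income tax:
  $220,000 × 8% = $17,600
  $134,000 × 15% = $20,100
  → $37,700

Excess of book-profits minimum tax over standard income tax: $110,320 − $37,700 = $72,620.

$72,620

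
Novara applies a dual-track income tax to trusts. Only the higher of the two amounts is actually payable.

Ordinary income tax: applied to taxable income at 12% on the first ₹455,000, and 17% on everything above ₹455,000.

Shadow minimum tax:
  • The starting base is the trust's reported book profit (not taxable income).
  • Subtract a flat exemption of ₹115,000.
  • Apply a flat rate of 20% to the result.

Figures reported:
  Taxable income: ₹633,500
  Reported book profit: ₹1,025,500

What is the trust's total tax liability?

Ordinary income tax:
  ₹455,000 × 12% = ₹54,600
  ₹178,500 × 17% = ₹30,345
  → ₹84,945

Shadow minimum tax:
  Base (reported book profit): ₹1,025,500
  Less exemption ₹115,000 → base ₹910,500
  ₹910,500 × 20% = ₹182,100

₹182,100 > ₹84,945, so the shadow minimum tax is the binding amount.

₹182,100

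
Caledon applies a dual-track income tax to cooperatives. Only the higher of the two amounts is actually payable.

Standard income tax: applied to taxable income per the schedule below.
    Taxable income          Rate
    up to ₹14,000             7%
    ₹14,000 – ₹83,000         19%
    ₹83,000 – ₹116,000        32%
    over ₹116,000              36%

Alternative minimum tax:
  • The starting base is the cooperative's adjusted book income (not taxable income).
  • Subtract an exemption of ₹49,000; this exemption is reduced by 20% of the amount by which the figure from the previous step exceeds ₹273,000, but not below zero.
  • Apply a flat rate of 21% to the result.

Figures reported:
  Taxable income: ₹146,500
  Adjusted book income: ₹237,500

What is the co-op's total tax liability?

Alternative minimum tax:
  Base (adjusted book income): ₹237,500
  Exemption: ₹237,500 ≤ ₹273,000, so full ₹49,000 applies
  Base: ₹237,500 − ₹49,000 = ₹188,500
  ₹188,500 × 21% = ₹39,585

Standard income tax:
  ₹14,000 × 7% = ₹980
  ₹69,000 × 19% = ₹13,110
  ₹33,000 × 32% = ₹10,560
  ₹30,500 × 36% = ₹10,980
  → ₹35,630

₹39,585 > ₹35,630, so the alternative minimum tax is the binding amount.

₹39,585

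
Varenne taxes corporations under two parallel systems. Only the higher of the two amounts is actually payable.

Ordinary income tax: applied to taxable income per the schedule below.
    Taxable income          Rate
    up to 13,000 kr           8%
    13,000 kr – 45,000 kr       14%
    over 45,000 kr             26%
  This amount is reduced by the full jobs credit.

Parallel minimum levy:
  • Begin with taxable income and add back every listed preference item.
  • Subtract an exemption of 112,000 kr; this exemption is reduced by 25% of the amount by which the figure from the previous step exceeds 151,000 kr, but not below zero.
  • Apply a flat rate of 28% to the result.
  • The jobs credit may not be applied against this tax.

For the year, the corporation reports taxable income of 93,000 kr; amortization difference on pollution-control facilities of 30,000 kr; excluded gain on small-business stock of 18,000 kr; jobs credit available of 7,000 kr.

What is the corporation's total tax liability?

Parallel minimum levy:
  Adjusted income: 93,000 kr + 30,000 kr + 18,000 kr = 141,000 kr
  Exemption: 141,000 kr ≤ 151,000 kr, so full 112,000 kr applies
  Base: 141,000 kr − 112,000 kr = 29,000 kr
  29,000 kr × 28% = 8,120 kr

Ordinary income tax:
  13,000 kr × 8% = 1,040 kr
  32,000 kr × 14% = 4,480 kr
  48,000 kr × 26% = 12,480 kr
  → 18,000 kr
  Less jobs credit 7,000 kr → 11,000 kr

11,000 kr > 8,120 kr, so the ordinary income tax governs.

11,000 kr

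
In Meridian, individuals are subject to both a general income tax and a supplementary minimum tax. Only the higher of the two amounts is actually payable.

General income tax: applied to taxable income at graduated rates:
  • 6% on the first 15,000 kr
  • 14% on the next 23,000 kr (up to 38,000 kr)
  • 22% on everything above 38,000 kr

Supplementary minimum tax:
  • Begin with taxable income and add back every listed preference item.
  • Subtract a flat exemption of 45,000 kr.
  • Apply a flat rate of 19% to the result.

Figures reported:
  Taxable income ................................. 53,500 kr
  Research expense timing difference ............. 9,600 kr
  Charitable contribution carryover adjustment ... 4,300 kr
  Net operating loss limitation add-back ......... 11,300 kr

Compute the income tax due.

Supplementary minimum tax:
  Adjusted income: 53,500 kr + 9,600 kr + 4,300 kr + 11,300 kr = 78,700 kr
  Less exemption 45,000 kr → base 33,700 kr
  33,700 kr × 19% = 6,403 kr

General income tax:
  15,000 kr × 6% = 900 kr
  23,000 kr × 14% = 3,220 kr
  15,500 kr × 22% = 3,410 kr
  → 7,530 kr

7,530 kr > 6,403 kr, so the general income tax governs.

7,530 kr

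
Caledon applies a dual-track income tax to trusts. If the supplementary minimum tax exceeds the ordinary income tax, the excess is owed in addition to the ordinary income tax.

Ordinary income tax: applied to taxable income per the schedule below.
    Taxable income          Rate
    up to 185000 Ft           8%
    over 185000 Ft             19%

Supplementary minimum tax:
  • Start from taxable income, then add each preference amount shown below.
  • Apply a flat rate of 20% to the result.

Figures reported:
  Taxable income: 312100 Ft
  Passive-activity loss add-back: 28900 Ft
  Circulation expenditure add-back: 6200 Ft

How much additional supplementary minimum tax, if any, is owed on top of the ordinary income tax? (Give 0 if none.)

Supplementary minimum tax:
  Adjusted income: 312100 Ft + 28900 Ft + 6200 Ft = 347200 Ft
  347200 Ft × 20% = 69440 Ft

Ordinary income tax:
  185000 Ft × 8% = 14800 Ft
  127100 Ft × 19% = 24149 Ft
  → 38949 Ft

Excess of supplementary minimum tax over ordinary income tax: 69440 Ft − 38949 Ft = 30491 Ft.

30491 Ft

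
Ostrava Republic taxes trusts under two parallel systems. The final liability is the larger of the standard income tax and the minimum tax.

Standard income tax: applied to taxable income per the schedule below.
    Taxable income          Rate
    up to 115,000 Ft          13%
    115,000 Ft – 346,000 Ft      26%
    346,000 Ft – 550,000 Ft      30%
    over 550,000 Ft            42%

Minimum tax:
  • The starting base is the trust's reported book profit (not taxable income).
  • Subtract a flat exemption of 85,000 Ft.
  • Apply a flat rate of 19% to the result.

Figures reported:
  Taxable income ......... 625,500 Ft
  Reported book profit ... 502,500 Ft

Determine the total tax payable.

Standard income tax:
  115,000 Ft × 13% = 14,950 Ft
  231,000 Ft × 26% = 60,060 Ft
  204,000 Ft × 30% = 61,200 Ft
  75,500 Ft × 42% = 31,710 Ft
  → 167,920 Ft

Minimum tax:
  Base (reported book profit): 502,500 Ft
  Less exemption 85,000 Ft → base 417,500 Ft
  417,500 Ft × 19% = 79,325 Ft

167,920 Ft > 79,325 Ft, so the standard income tax governs.

167,920 Ft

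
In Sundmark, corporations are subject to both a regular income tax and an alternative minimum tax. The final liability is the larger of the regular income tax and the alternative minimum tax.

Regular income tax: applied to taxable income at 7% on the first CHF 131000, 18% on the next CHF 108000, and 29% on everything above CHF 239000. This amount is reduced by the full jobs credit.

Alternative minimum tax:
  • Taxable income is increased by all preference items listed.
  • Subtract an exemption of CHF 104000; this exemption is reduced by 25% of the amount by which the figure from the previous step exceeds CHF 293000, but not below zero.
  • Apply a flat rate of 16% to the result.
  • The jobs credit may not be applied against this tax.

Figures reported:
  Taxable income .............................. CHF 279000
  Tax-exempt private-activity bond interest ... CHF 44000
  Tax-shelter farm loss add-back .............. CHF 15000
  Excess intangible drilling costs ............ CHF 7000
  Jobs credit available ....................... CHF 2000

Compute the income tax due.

CHF 40640

Regular income tax:
  CHF 131000 × 7% = CHF 9170
  CHF 108000 × 18% = CHF 19440
  CHF 40000 × 29% = CHF 11600
  → CHF 40210
  Less jobs credit CHF 2000 → CHF 38210

Alternative minimum tax:
  Adjusted income: CHF 279000 + CHF 44000 + CHF 15000 + CHF 7000 = CHF 345000
  Exemption: CHF 104000 − 25% × (CHF 345000 − CHF 293000) = CHF 104000 − CHF 13000 = CHF 91000
  Base: CHF 345000 − CHF 91000 = CHF 254000
  CHF 254000 × 16% = CHF 40640

CHF 40640 > CHF 38210, so the alternative minimum tax is the binding amount.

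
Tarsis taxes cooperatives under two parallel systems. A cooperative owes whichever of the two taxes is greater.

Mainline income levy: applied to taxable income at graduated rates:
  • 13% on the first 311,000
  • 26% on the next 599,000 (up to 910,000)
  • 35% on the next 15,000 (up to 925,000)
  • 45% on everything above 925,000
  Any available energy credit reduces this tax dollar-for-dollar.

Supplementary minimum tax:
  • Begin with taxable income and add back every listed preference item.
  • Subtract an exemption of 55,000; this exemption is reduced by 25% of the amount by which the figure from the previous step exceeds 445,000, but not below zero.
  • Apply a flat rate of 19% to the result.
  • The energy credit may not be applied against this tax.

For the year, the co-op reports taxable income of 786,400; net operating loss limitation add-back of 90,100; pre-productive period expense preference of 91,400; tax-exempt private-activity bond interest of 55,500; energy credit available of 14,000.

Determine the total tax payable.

Mainline income levy:
  311,000 × 13% = 40,430
  475,400 × 26% = 123,604
  → 164,034
  Less energy credit 14,000 → 150,034

Supplementary minimum tax:
  Adjusted income: 786,400 + 90,100 + 91,400 + 55,500 = 1,023,400
  Exemption: 25% × (1,023,400 − 445,000) = 144,600 ≥ 55,000, so the exemption is fully phased out
  Base: 1,023,400 − 0 = 1,023,400
  1,023,400 × 19% = 194,446

194,446 > 150,034, so the supplementary minimum tax is the binding amount.

194,446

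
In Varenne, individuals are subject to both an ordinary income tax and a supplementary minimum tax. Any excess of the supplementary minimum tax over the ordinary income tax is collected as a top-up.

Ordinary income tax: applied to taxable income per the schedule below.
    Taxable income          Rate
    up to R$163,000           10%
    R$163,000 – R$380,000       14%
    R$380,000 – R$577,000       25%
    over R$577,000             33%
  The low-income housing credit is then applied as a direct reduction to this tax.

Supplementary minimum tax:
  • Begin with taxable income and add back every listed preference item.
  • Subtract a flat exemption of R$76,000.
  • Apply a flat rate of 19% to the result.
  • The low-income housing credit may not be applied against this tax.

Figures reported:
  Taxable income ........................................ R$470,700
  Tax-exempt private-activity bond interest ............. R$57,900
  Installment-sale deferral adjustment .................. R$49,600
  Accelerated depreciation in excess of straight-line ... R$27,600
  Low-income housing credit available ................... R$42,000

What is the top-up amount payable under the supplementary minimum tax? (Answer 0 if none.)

Supplementary minimum tax:
  Adjusted income: R$470,700 + R$57,900 + R$49,600 + R$27,600 = R$605,800
  Less exemption R$76,000 → base R$529,800
  R$529,800 × 19% = R$100,662

Ordinary income tax:
  R$163,000 × 10% = R$16,300
  R$217,000 × 14% = R$30,380
  R$90,700 × 25% = R$22,675
  → R$69,355
  Less low-income housing credit R$42,000 → R$27,355

Excess of supplementary minimum tax over ordinary income tax: R$100,662 − R$27,355 = R$73,307.

R$73,307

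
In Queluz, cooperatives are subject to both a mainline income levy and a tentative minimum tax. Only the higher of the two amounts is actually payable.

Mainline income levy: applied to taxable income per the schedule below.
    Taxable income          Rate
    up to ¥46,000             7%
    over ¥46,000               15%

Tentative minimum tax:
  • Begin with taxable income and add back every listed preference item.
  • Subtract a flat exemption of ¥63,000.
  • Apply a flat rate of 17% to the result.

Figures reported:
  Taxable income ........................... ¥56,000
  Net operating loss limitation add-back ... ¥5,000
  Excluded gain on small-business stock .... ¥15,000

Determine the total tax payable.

Tentative minimum tax:
  Adjusted income: ¥56,000 + ¥5,000 + ¥15,000 = ¥76,000
  Less exemption ¥63,000 → base ¥13,000
  ¥13,000 × 17% = ¥2,210

Mainline income levy:
  ¥46,000 × 7% = ¥3,220
  ¥10,000 × 15% = ¥1,500
  → ¥4,720

¥4,720 > ¥2,210, so the mainline income levy governs.

¥4,720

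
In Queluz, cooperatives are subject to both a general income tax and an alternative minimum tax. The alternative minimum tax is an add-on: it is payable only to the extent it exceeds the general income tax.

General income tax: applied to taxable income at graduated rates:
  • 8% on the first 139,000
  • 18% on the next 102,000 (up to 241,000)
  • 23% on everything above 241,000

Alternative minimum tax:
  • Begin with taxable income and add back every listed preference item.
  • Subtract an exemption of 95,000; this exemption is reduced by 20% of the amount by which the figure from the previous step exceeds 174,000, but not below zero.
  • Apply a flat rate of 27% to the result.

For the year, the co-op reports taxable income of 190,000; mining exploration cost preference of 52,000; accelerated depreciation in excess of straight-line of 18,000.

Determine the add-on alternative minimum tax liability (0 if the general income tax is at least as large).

Alternative minimum tax:
  Adjusted income: 190,000 + 52,000 + 18,000 = 260,000
  Exemption: 95,000 − 20% × (260,000 − 174,000) = 95,000 − 17,200 = 77,800
  Base: 260,000 − 77,800 = 182,200
  182,200 × 27% = 49,194

General income tax:
  139,000 × 8% = 11,120
  51,000 × 18% = 9,180
  → 20,300

Excess of alternative minimum tax over general income tax: 49,194 − 20,300 = 28,894.

28,894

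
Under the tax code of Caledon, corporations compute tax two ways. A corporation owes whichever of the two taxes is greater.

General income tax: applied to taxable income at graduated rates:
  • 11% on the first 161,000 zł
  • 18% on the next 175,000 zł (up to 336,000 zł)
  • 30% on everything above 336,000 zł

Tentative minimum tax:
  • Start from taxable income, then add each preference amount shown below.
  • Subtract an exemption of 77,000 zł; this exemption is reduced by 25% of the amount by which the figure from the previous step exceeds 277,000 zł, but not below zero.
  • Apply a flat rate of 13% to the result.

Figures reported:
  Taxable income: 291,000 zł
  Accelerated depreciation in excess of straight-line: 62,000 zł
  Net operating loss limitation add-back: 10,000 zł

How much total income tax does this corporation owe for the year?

41,110 zł

General income tax:
  161,000 zł × 11% = 17,710 zł
  130,000 zł × 18% = 23,400 zł
  → 41,110 zł

Tentative minimum tax:
  Adjusted income: 291,000 zł + 62,000 zł + 10,000 zł = 363,000 zł
  Exemption: 77,000 zł − 25% × (363,000 zł − 277,000 zł) = 77,000 zł − 21,500 zł = 55,500 zł
  Base: 363,000 zł − 55,500 zł = 307,500 zł
  307,500 zł × 13% = 39,975 zł

41,110 zł > 39,975 zł, so the general income tax governs.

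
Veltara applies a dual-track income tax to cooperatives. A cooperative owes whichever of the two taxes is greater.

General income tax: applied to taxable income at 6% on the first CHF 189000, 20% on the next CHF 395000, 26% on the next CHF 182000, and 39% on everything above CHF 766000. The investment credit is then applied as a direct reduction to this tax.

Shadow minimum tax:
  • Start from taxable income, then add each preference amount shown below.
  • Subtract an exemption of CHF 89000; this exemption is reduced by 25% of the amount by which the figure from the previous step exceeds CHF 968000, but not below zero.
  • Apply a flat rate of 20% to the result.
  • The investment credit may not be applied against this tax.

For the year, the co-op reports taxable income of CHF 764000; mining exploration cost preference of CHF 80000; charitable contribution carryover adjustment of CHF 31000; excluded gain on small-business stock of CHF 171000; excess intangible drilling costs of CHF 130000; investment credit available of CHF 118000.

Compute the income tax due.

Shadow minimum tax:
  Adjusted income: CHF 764000 + CHF 80000 + CHF 31000 + CHF 171000 + CHF 130000 = CHF 1176000
  Exemption: CHF 89000 − 25% × (CHF 1176000 − CHF 968000) = CHF 89000 − CHF 52000 = CHF 37000
  Base: CHF 1176000 − CHF 37000 = CHF 1139000
  CHF 1139000 × 20% = CHF 227800

General income tax:
  CHF 189000 × 6% = CHF 11340
  CHF 395000 × 20% = CHF 79000
  CHF 180000 × 26% = CHF 46800
  → CHF 137140
  Less investment credit CHF 118000 → CHF 19140

CHF 227800 > CHF 19140, so the shadow minimum tax is the binding amount.

CHF 227800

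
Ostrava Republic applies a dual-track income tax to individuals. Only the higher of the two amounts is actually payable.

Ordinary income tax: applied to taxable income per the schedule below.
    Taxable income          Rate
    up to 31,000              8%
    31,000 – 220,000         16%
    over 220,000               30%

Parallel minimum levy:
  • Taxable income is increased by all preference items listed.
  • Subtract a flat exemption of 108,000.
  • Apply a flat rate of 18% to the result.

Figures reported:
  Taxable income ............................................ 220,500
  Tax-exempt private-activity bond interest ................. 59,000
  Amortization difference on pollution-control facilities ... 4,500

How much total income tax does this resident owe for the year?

32,870

Parallel minimum levy:
  Adjusted income: 220,500 + 59,000 + 4,500 = 284,000
  Less exemption 108,000 → base 176,000
  176,000 × 18% = 31,680

Ordinary income tax:
  31,000 × 8% = 2,480
  189,000 × 16% = 30,240
  500 × 30% = 150
  → 32,870

32,870 > 31,680, so the ordinary income tax governs.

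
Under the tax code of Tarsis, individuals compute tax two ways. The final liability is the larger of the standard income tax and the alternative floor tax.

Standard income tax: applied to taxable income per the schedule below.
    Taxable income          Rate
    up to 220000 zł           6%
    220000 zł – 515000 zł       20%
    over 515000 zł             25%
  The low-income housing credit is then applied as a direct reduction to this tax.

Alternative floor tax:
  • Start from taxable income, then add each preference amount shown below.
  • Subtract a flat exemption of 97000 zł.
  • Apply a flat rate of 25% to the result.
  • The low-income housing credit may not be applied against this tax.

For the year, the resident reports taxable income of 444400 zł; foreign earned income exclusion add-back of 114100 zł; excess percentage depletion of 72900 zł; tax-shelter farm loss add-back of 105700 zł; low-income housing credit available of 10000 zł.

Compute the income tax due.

160025 zł

Alternative floor tax:
  Adjusted income: 444400 zł + 114100 zł + 72900 zł + 105700 zł = 737100 zł
  Less exemption 97000 zł → base 640100 zł
  640100 zł × 25% = 160025 zł

Standard income tax:
  220000 zł × 6% = 13200 zł
  224400 zł × 20% = 44880 zł
  → 58080 zł
  Less low-income housing credit 10000 zł → 48080 zł

160025 zł > 48080 zł, so the alternative floor tax is the binding amount.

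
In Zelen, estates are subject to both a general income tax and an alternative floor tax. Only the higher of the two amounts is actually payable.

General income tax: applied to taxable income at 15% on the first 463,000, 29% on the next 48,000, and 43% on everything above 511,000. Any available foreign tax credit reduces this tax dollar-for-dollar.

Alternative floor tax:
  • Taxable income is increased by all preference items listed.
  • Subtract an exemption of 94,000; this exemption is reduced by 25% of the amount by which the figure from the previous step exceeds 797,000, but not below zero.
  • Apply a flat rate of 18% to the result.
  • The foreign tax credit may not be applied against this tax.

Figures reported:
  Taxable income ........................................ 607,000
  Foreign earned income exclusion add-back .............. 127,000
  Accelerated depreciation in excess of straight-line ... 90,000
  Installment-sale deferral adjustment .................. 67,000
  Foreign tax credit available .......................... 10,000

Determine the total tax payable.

Alternative floor tax:
  Adjusted income: 607,000 + 127,000 + 90,000 + 67,000 = 891,000
  Exemption: 94,000 − 25% × (891,000 − 797,000) = 94,000 − 23,500 = 70,500
  Base: 891,000 − 70,500 = 820,500
  820,500 × 18% = 147,690

General income tax:
  463,000 × 15% = 69,450
  48,000 × 29% = 13,920
  96,000 × 43% = 41,280
  → 124,650
  Less foreign tax credit 10,000 → 114,650

147,690 > 114,650, so the alternative floor tax is the binding amount.

147,690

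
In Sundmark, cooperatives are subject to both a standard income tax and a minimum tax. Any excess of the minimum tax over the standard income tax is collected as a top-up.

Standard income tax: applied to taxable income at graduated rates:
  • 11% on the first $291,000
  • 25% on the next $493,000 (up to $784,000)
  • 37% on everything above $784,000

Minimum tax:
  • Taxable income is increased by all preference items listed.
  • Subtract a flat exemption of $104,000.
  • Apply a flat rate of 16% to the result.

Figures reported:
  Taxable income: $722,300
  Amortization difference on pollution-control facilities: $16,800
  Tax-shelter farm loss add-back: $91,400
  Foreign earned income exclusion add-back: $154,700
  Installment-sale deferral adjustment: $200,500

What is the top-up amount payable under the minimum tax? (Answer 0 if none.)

$33,237

Minimum tax:
  Adjusted income: $722,300 + $16,800 + $91,400 + $154,700 + $200,500 = $1,185,700
  Less exemption $104,000 → base $1,081,700
  $1,081,700 × 16% = $173,072

Standard income tax:
  $291,000 × 11% = $32,010
  $431,300 × 25% = $107,825
  → $139,835

Excess of minimum tax over standard income tax: $173,072 − $139,835 = $33,237.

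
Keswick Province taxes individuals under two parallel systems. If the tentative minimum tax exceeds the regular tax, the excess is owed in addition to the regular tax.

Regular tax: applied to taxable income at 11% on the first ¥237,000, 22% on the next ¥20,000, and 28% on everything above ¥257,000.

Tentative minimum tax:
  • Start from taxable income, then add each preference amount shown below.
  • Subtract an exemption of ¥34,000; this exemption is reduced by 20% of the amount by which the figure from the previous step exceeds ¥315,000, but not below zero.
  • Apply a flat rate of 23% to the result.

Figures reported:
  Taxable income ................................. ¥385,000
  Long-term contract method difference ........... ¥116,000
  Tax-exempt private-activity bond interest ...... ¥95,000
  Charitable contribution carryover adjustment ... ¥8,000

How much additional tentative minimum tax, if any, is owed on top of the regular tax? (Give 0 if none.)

¥72,610

Regular tax:
  ¥237,000 × 11% = ¥26,070
  ¥20,000 × 22% = ¥4,400
  ¥128,000 × 28% = ¥35,840
  → ¥66,310

Tentative minimum tax:
  Adjusted income: ¥385,000 + ¥116,000 + ¥95,000 + ¥8,000 = ¥604,000
  Exemption: 20% × (¥604,000 − ¥315,000) = ¥57,800 ≥ ¥34,000, so the exemption is fully phased out
  Base: ¥604,000 − ¥0 = ¥604,000
  ¥604,000 × 23% = ¥138,920

Excess of tentative minimum tax over regular tax: ¥138,920 − ¥66,310 = ¥72,610.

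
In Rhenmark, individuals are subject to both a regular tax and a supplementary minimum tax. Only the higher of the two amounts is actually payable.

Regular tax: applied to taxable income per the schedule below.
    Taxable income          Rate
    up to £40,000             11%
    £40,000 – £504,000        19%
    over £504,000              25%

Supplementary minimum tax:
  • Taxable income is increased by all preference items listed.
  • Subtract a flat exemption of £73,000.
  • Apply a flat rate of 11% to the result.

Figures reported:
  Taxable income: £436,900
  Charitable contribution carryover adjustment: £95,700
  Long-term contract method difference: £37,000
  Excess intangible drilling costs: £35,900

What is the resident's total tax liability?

Regular tax:
  £40,000 × 11% = £4,400
  £396,900 × 19% = £75,411
  → £79,811

Supplementary minimum tax:
  Adjusted income: £436,900 + £95,700 + £37,000 + £35,900 = £605,500
  Less exemption £73,000 → base £532,500
  £532,500 × 11% = £58,575

£79,811 > £58,575, so the regular tax governs.

£79,811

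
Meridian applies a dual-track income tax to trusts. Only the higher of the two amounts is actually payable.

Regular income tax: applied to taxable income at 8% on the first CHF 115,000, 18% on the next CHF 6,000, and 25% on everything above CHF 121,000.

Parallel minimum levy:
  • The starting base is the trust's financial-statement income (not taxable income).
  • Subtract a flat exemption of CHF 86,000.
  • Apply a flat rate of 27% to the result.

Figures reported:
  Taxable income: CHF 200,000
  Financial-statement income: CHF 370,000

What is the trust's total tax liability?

CHF 76,680

Regular income tax:
  CHF 115,000 × 8% = CHF 9,200
  CHF 6,000 × 18% = CHF 1,080
  CHF 79,000 × 25% = CHF 19,750
  → CHF 30,030

Parallel minimum levy:
  Base (financial-statement income): CHF 370,000
  Less exemption CHF 86,000 → base CHF 284,000
  CHF 284,000 × 27% = CHF 76,680

CHF 76,680 > CHF 30,030, so the parallel minimum levy is the binding amount.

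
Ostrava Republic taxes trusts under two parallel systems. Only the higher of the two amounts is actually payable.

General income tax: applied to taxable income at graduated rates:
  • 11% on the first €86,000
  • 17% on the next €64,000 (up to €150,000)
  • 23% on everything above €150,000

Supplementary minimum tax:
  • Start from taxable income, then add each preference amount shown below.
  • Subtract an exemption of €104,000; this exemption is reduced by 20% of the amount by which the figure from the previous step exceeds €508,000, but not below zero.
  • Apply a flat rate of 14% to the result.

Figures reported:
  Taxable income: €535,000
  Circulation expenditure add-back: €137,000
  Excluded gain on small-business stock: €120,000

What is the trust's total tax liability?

General income tax:
  €86,000 × 11% = €9,460
  €64,000 × 17% = €10,880
  €385,000 × 23% = €88,550
  → €108,890

Supplementary minimum tax:
  Adjusted income: €535,000 + €137,000 + €120,000 = €792,000
  Exemption: €104,000 − 20% × (€792,000 − €508,000) = €104,000 − €56,800 = €47,200
  Base: €792,000 − €47,200 = €744,800
  €744,800 × 14% = €104,272

€108,890 > €104,272, so the general income tax governs.

€108,890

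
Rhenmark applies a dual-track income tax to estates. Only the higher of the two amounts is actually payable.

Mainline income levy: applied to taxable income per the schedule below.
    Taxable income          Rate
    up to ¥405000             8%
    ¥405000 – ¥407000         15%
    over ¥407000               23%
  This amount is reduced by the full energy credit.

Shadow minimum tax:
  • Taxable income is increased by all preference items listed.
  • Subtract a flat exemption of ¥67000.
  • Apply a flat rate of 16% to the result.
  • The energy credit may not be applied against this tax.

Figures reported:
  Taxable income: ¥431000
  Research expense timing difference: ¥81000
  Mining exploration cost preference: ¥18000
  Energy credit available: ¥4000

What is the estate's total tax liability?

¥74080

Mainline income levy:
  ¥405000 × 8% = ¥32400
  ¥2000 × 15% = ¥300
  ¥24000 × 23% = ¥5520
  → ¥38220
  Less energy credit ¥4000 → ¥34220

Shadow minimum tax:
  Adjusted income: ¥431000 + ¥81000 + ¥18000 = ¥530000
  Less exemption ¥67000 → base ¥463000
  ¥463000 × 16% = ¥74080

¥74080 > ¥34220, so the shadow minimum tax is the binding amount.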